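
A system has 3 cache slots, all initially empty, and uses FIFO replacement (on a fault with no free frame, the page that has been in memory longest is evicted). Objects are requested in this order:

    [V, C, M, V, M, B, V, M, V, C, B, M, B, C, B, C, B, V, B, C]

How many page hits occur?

10

V: fault, frames {V}
C: fault, frames {V,C}
M: fault, frames {V,C,M}
V: hit
M: hit
B: fault, evict V, frames {C,M,B}
V: fault, evict C, frames {M,B,V}
M: hit
V: hit
C: fault, evict M, frames {B,V,C}
B: hit
M: fault, evict B, frames {V,C,M}
B: fault, evict V, frames {C,M,B}
C: hit
B: hit
C: hit
B: hit
V: fault, evict C, frames {M,B,V}
B: hit
C: fault, evict M, frames {B,V,C}
Hits: 10.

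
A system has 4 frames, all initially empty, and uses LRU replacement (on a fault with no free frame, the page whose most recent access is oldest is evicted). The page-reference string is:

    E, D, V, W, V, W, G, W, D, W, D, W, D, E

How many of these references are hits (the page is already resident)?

E: fault, frames [E]
D: fault, frames [E, D]
V: fault, frames [E, D, V]
W: fault, frames [E, D, V, W]
V: hit
W: hit
G: fault, evict E, frames [D, V, W, G]
W: hit
D: hit
W: hit
D: hit
W: hit
D: hit
E: fault, evict V, frames [G, W, D, E]
Hits: 8.

8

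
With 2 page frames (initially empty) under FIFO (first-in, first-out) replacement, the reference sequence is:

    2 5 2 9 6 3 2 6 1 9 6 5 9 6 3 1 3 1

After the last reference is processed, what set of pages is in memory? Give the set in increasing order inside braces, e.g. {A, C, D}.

2: fault, frames {2}
5: fault, frames {2,5}
2: hit
9: fault, evict 2, frames {5,9}
6: fault, evict 5, frames {9,6}
3: fault, evict 9, frames {6,3}
2: fault, evict 6, frames {3,2}
6: fault, evict 3, frames {2,6}
1: fault, evict 2, frames {6,1}
9: fault, evict 6, frames {1,9}
6: fault, evict 1, frames {9,6}
5: fault, evict 9, frames {6,5}
9: fault, evict 6, frames {5,9}
6: fault, evict 5, frames {9,6}
3: fault, evict 9, frames {6,3}
1: fault, evict 6, frames {3,1}
3: hit
1: hit

{1, 3}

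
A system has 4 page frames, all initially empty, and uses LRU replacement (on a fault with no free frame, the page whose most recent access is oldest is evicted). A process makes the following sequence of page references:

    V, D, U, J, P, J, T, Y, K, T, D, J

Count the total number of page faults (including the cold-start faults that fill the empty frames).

V -> fault, frames (V)
D -> fault, frames (V D)
U -> fault, frames (V D U)
J -> fault, frames (V D U J)
P -> fault, evict V, frames (D U J P)
J -> hit
T -> fault, evict D, frames (U P J T)
Y -> fault, evict U, frames (P J T Y)
K -> fault, evict P, frames (J T Y K)
T -> hit
D -> fault, evict J, frames (Y K T D)
J -> fault, evict Y, frames (K T D J)
Page faults: 10.

10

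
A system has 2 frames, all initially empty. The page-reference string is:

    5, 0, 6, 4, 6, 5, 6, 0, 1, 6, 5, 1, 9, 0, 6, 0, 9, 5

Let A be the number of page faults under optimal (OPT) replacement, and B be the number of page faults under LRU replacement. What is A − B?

Under OPT: F F F F . F . F F . F . F F F . F F → 13 faults.
Under LRU: F F F F . F . F F F F F F F F . F F → 15 faults.
A − B = 13 − 15 = -2.

-2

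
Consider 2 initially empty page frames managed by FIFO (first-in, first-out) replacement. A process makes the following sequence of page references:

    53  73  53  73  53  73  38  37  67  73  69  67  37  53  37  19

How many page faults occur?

53 -> fault, frames {53}
73 -> fault, frames {53,73}
53 -> hit
73 -> hit
53 -> hit
73 -> hit
38 -> fault, evict 53, frames {73,38}
37 -> fault, evict 73, frames {38,37}
67 -> fault, evict 38, frames {37,67}
73 -> fault, evict 37, frames {67,73}
69 -> fault, evict 67, frames {73,69}
67 -> fault, evict 73, frames {69,67}
37 -> fault, evict 69, frames {67,37}
53 -> fault, evict 67, frames {37,53}
37 -> hit
19 -> fault, evict 37, frames {53,19}
Page faults: 11.

11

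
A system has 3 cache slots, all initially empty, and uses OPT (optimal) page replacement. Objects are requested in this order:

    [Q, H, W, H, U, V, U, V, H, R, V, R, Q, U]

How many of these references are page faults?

7

Q → fault, frames {Q}
H → fault, frames {Q,H}
W → fault, frames {Q,H,W}
H → hit
U → fault, evict W, frames {Q,H,U}
V → fault, evict Q, frames {H,U,V}
U → hit
V → hit
H → hit
R → fault, evict H, frames {U,V,R}
V → hit
R → hit
Q → fault, evict R, frames {U,V,Q}
U → hit
Page faults: 7.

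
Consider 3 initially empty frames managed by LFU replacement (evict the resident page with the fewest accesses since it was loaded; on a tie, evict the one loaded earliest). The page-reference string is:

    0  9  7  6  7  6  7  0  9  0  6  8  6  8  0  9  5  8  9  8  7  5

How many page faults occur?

15

0: fault, frames [0]
9: fault, frames [0, 9]
7: fault, frames [0, 9, 7]
6: fault, evict 0, frames [9, 7, 6]
7: hit
6: hit
7: hit
0: fault, evict 9, frames [7, 6, 0]
9: fault, evict 0, frames [7, 6, 9]
0: fault, evict 9, frames [7, 6, 0]
6: hit
8: fault, evict 0, frames [7, 6, 8]
6: hit
8: hit
0: fault, evict 8, frames [7, 6, 0]
9: fault, evict 0, frames [7, 6, 9]
5: fault, evict 9, frames [7, 6, 5]
8: fault, evict 5, frames [7, 6, 8]
9: fault, evict 8, frames [7, 6, 9]
8: fault, evict 9, frames [7, 6, 8]
7: hit
5: fault, evict 8, frames [7, 6, 5]
Page faults: 15.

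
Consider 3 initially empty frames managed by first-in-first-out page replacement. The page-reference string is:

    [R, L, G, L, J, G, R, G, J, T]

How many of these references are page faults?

6

R → fault, frames {R}
L → fault, frames {R,L}
G → fault, frames {R,L,G}
L → hit
J → fault, evict R, frames {L,G,J}
G → hit
R → fault, evict L, frames {G,J,R}
G → hit
J → hit
T → fault, evict G, frames {J,R,T}
Page faults: 6.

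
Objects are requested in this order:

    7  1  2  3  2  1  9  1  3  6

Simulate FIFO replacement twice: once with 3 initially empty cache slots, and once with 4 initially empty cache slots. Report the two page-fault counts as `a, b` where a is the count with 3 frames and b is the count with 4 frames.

3 frames: F F F F . . F F . F → 7 faults.
4 frames: F F F F . . F . . F → 6 faults.
6 < 7: adding a frame reduced faults, as is typical.

7, 6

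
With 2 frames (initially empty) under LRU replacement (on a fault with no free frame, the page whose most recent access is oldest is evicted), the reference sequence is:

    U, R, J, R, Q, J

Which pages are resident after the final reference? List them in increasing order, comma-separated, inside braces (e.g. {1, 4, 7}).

U -> fault, frames [U]
R -> fault, frames [U, R]
J -> fault, evict U, frames [R, J]
R -> hit
Q -> fault, evict J, frames [R, Q]
J -> fault, evict R, frames [Q, J]

{J, Q}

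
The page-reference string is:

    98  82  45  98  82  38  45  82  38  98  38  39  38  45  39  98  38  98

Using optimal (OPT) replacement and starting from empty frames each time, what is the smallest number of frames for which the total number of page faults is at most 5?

f=1: 18 faults
f=2: 11 faults
f=3: 7 faults
f=4: 5 faults
f=5: 5 faults
Smallest f with faults ≤ 5 is 4.

4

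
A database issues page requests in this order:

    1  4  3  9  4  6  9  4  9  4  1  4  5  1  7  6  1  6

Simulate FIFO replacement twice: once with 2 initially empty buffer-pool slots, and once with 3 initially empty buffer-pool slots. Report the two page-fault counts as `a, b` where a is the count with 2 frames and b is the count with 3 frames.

13, 11

2 frames: F F F F F F F F . . F . F . F F F . → 13 faults.
3 frames: F F F F . F . F . . F . F . F F F . → 11 faults.
11 < 13: adding a frame reduced faults, as is typical.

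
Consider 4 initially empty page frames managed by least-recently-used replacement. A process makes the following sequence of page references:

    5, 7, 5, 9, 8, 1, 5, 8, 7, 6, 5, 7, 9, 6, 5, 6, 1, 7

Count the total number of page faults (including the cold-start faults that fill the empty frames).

10

5 -> fault, frames [5]
7 -> fault, frames [5, 7]
5 -> hit
9 -> fault, frames [7, 5, 9]
8 -> fault, frames [7, 5, 9, 8]
1 -> fault, evict 7, frames [5, 9, 8, 1]
5 -> hit
8 -> hit
7 -> fault, evict 9, frames [1, 5, 8, 7]
6 -> fault, evict 1, frames [5, 8, 7, 6]
5 -> hit
7 -> hit
9 -> fault, evict 8, frames [6, 5, 7, 9]
6 -> hit
5 -> hit
6 -> hit
1 -> fault, evict 7, frames [9, 5, 6, 1]
7 -> fault, evict 9, frames [5, 6, 1, 7]
Page faults: 10.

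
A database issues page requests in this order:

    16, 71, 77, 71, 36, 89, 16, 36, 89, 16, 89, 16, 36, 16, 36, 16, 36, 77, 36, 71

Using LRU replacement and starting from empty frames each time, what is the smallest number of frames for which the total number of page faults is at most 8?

f=1: 20 faults
f=2: 12 faults
f=3: 8 faults
f=4: 8 faults
f=5: 5 faults
Smallest f with faults ≤ 8 is 3.

3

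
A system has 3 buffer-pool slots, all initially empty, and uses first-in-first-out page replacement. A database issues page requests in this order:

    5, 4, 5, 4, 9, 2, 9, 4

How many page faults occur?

5 -> miss, frames {5}
4 -> miss, frames {5,4}
5 -> hit
4 -> hit
9 -> miss, frames {5,4,9}
2 -> miss, evict 5, frames {4,9,2}
9 -> hit
4 -> hit
Page faults: 4.

4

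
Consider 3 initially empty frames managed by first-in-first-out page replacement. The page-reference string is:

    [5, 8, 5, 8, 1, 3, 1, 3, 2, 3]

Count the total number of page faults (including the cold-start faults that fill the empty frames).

5

5 -> fault, frames [5]
8 -> fault, frames [5, 8]
5 -> hit
8 -> hit
1 -> fault, frames [5, 8, 1]
3 -> fault, evict 5, frames [8, 1, 3]
1 -> hit
3 -> hit
2 -> fault, evict 8, frames [1, 3, 2]
3 -> hit
Page faults: 5.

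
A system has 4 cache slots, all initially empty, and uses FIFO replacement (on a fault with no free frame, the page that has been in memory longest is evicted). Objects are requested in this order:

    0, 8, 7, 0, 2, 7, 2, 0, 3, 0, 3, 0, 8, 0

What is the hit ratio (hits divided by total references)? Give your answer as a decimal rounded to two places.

0: fault, frames [0]
8: fault, frames [0, 8]
7: fault, frames [0, 8, 7]
0: hit
2: fault, frames [0, 8, 7, 2]
7: hit
2: hit
0: hit
3: fault, evict 0, frames [8, 7, 2, 3]
0: fault, evict 8, frames [7, 2, 3, 0]
3: hit
0: hit
8: fault, evict 7, frames [2, 3, 0, 8]
0: hit
Hits: 7 of 14 references → 7/14 = 0.5000.

0.50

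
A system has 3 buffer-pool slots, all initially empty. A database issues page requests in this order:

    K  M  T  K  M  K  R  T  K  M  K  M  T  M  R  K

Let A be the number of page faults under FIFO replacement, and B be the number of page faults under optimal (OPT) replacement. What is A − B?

Under FIFO: F F F . . . F . F F . . F . F F → 9 faults.
Under OPT: F F F . . . F . . F . . . . F . → 6 faults.
A − B = 9 − 6 = 3.

3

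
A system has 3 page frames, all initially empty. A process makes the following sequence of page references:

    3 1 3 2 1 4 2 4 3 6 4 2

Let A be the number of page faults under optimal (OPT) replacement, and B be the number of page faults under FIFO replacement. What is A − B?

Under OPT: F F . F . F . . . F . . → 5 faults.
Under FIFO: F F . F . F . . F F . F → 7 faults.
A − B = 5 − 7 = -2.

-2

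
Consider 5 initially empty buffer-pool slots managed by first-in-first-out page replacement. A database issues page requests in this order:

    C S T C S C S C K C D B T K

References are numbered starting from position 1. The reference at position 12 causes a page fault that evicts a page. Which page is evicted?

pos 1: C: miss, frames (C)
pos 2: S: miss, frames (C S)
pos 3: T: miss, frames (C S T)
pos 4: C: hit
pos 5: S: hit
pos 6: C: hit
pos 7: S: hit
pos 8: C: hit
pos 9: K: miss, frames (C S T K)
pos 10: C: hit
pos 11: D: miss, frames (C S T K D)
pos 12: B: miss, evict C, frames (S T K D B)
At position 12, page C is evicted.

C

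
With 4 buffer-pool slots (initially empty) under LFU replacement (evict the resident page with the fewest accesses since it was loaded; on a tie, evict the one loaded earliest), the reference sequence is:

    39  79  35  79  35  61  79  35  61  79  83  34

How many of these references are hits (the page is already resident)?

6

39 -> fault, frames [39]
79 -> fault, frames [39, 79]
35 -> fault, frames [39, 79, 35]
79 -> hit
35 -> hit
61 -> fault, frames [39, 79, 35, 61]
79 -> hit
35 -> hit
61 -> hit
79 -> hit
83 -> fault, evict 39, frames [79, 35, 61, 83]
34 -> fault, evict 83, frames [79, 35, 61, 34]
Hits: 6.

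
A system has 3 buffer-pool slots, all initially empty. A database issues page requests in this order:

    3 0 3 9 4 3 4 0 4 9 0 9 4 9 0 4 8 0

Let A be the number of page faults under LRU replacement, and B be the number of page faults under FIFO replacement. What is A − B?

-3

Under LRU: F F . F F . . F . F . . . . . . F . → 7 faults.
Under FIFO: F F . F F F . F . F . . F . . . F F → 10 faults.
A − B = 7 − 10 = -3.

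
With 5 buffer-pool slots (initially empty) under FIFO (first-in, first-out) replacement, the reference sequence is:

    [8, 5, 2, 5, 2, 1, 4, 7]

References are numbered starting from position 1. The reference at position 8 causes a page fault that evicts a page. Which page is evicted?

8

pos 1: 8 -> fault, frames {8}
pos 2: 5 -> fault, frames {8,5}
pos 3: 2 -> fault, frames {8,5,2}
pos 4: 5 -> hit
pos 5: 2 -> hit
pos 6: 1 -> fault, frames {8,5,2,1}
pos 7: 4 -> fault, frames {8,5,2,1,4}
pos 8: 7 -> fault, evict 8, frames {5,2,1,4,7}
At position 8, page 8 is evicted.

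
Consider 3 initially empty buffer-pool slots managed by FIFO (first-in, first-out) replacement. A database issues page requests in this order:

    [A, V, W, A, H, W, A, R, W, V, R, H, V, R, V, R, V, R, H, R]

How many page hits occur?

A: miss, frames {A}
V: miss, frames {A,V}
W: miss, frames {A,V,W}
A: hit
H: miss, evict A, frames {V,W,H}
W: hit
A: miss, evict V, frames {W,H,A}
R: miss, evict W, frames {H,A,R}
W: miss, evict H, frames {A,R,W}
V: miss, evict A, frames {R,W,V}
R: hit
H: miss, evict R, frames {W,V,H}
V: hit
R: miss, evict W, frames {V,H,R}
V: hit
R: hit
V: hit
R: hit
H: hit
R: hit
Hits: 10.

10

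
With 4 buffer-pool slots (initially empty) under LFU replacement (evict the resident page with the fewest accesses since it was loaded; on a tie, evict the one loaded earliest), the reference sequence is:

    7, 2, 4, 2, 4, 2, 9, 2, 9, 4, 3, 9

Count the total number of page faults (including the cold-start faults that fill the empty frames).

5

7: miss, frames (7)
2: miss, frames (7 2)
4: miss, frames (7 2 4)
2: hit
4: hit
2: hit
9: miss, frames (7 2 4 9)
2: hit
9: hit
4: hit
3: miss, evict 7, frames (2 4 9 3)
9: hit
Page faults: 5.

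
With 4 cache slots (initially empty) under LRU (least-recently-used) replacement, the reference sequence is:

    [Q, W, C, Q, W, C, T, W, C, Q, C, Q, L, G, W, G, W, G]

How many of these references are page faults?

7

Q -> miss, frames {Q}
W -> miss, frames {Q,W}
C -> miss, frames {Q,W,C}
Q -> hit
W -> hit
C -> hit
T -> miss, frames {Q,W,C,T}
W -> hit
C -> hit
Q -> hit
C -> hit
Q -> hit
L -> miss, evict T, frames {W,C,Q,L}
G -> miss, evict W, frames {C,Q,L,G}
W -> miss, evict C, frames {Q,L,G,W}
G -> hit
W -> hit
G -> hit
Page faults: 7.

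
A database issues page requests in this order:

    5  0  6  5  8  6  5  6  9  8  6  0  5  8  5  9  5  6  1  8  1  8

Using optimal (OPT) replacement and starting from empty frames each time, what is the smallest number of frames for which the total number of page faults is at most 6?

f=1: 22 faults
f=2: 13 faults
f=3: 9 faults
f=4: 7 faults
f=5: 6 faults
f=6: 6 faults
Smallest f with faults ≤ 6 is 5.

5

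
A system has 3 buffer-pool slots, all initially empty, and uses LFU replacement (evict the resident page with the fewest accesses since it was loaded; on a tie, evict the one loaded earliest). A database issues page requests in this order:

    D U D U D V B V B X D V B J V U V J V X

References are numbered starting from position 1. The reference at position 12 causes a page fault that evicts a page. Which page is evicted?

pos 1: D → miss, frames (D)
pos 2: U → miss, frames (D U)
pos 3: D → hit
pos 4: U → hit
pos 5: D → hit
pos 6: V → miss, frames (D U V)
pos 7: B → miss, evict V, frames (D U B)
pos 8: V → miss, evict B, frames (D U V)
pos 9: B → miss, evict V, frames (D U B)
pos 10: X → miss, evict B, frames (D U X)
pos 11: D → hit
pos 12: V → miss, evict X, frames (D U V)
At position 12, page X is evicted.

X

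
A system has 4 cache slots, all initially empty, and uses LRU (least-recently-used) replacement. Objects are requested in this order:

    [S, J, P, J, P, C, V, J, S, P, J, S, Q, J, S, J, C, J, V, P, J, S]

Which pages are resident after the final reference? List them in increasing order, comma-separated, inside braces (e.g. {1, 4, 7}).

S -> miss, frames (S)
J -> miss, frames (S J)
P -> miss, frames (S J P)
J -> hit
P -> hit
C -> miss, frames (S J P C)
V -> miss, evict S, frames (J P C V)
J -> hit
S -> miss, evict P, frames (C V J S)
P -> miss, evict C, frames (V J S P)
J -> hit
S -> hit
Q -> miss, evict V, frames (P J S Q)
J -> hit
S -> hit
J -> hit
C -> miss, evict P, frames (Q S J C)
J -> hit
V -> miss, evict Q, frames (S C J V)
P -> miss, evict S, frames (C J V P)
J -> hit
S -> miss, evict C, frames (V P J S)

{J, P, S, V}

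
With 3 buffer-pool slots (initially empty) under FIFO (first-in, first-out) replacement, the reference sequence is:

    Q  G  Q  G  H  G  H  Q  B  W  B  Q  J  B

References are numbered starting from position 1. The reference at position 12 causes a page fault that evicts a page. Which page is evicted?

pos 1: Q -> miss, frames [Q]
pos 2: G -> miss, frames [Q, G]
pos 3: Q -> hit
pos 4: G -> hit
pos 5: H -> miss, frames [Q, G, H]
pos 6: G -> hit
pos 7: H -> hit
pos 8: Q -> hit
pos 9: B -> miss, evict Q, frames [G, H, B]
pos 10: W -> miss, evict G, frames [H, B, W]
pos 11: B -> hit
pos 12: Q -> miss, evict H, frames [B, W, Q]
At position 12, page H is evicted.

H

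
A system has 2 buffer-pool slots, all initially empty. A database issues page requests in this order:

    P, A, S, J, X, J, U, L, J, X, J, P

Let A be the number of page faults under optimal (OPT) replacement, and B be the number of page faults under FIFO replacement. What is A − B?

Under OPT: F F F F F . F F . F . F → 9 faults.
Under FIFO: F F F F F . F F F F . F → 10 faults.
A − B = 9 − 10 = -1.

-1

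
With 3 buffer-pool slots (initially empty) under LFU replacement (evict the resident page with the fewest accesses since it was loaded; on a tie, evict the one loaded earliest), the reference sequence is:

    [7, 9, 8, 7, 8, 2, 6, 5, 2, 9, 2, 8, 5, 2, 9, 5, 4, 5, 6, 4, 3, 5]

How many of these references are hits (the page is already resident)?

3

7 → fault, frames (7)
9 → fault, frames (7 9)
8 → fault, frames (7 9 8)
7 → hit
8 → hit
2 → fault, evict 9, frames (7 8 2)
6 → fault, evict 2, frames (7 8 6)
5 → fault, evict 6, frames (7 8 5)
2 → fault, evict 5, frames (7 8 2)
9 → fault, evict 2, frames (7 8 9)
2 → fault, evict 9, frames (7 8 2)
8 → hit
5 → fault, evict 2, frames (7 8 5)
2 → fault, evict 5, frames (7 8 2)
9 → fault, evict 2, frames (7 8 9)
5 → fault, evict 9, frames (7 8 5)
4 → fault, evict 5, frames (7 8 4)
5 → fault, evict 4, frames (7 8 5)
6 → fault, evict 5, frames (7 8 6)
4 → fault, evict 6, frames (7 8 4)
3 → fault, evict 4, frames (7 8 3)
5 → fault, evict 3, frames (7 8 5)
Hits: 3.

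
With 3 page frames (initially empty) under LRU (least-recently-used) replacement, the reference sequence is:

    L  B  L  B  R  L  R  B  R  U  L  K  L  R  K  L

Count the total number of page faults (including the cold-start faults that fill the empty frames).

L -> miss, frames (L)
B -> miss, frames (L B)
L -> hit
B -> hit
R -> miss, frames (L B R)
L -> hit
R -> hit
B -> hit
R -> hit
U -> miss, evict L, frames (B R U)
L -> miss, evict B, frames (R U L)
K -> miss, evict R, frames (U L K)
L -> hit
R -> miss, evict U, frames (K L R)
K -> hit
L -> hit
Page faults: 7.

7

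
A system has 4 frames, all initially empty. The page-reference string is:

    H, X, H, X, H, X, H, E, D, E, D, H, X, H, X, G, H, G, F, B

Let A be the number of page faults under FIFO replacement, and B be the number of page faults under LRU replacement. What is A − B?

1

Under FIFO: F F . . . . . F F . . . . . . F F . F F → 8 faults.
Under LRU: F F . . . . . F F . . . . . . F . . F F → 7 faults.
A − B = 8 − 7 = 1.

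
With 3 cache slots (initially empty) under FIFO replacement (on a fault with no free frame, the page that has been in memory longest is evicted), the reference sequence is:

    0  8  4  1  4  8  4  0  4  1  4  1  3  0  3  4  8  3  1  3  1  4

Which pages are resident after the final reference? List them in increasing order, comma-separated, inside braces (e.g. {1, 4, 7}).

{1, 3, 4}

0: fault, frames {0}
8: fault, frames {0,8}
4: fault, frames {0,8,4}
1: fault, evict 0, frames {8,4,1}
4: hit
8: hit
4: hit
0: fault, evict 8, frames {4,1,0}
4: hit
1: hit
4: hit
1: hit
3: fault, evict 4, frames {1,0,3}
0: hit
3: hit
4: fault, evict 1, frames {0,3,4}
8: fault, evict 0, frames {3,4,8}
3: hit
1: fault, evict 3, frames {4,8,1}
3: fault, evict 4, frames {8,1,3}
1: hit
4: fault, evict 8, frames {1,3,4}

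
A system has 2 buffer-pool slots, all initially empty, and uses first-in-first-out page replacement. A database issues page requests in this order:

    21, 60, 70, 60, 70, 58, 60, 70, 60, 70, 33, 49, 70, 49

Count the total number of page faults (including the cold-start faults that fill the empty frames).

21 -> fault, frames (21)
60 -> fault, frames (21 60)
70 -> fault, evict 21, frames (60 70)
60 -> hit
70 -> hit
58 -> fault, evict 60, frames (70 58)
60 -> fault, evict 70, frames (58 60)
70 -> fault, evict 58, frames (60 70)
60 -> hit
70 -> hit
33 -> fault, evict 60, frames (70 33)
49 -> fault, evict 70, frames (33 49)
70 -> fault, evict 33, frames (49 70)
49 -> hit
Page faults: 9.

9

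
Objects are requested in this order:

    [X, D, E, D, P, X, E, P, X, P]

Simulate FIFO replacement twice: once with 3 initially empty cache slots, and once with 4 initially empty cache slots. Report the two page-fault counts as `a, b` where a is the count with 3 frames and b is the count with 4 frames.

5, 4

3 frames: F F F . F F . . . . → 5 faults.
4 frames: F F F . F . . . . . → 4 faults.
4 < 5: adding a frame reduced faults, as is typical.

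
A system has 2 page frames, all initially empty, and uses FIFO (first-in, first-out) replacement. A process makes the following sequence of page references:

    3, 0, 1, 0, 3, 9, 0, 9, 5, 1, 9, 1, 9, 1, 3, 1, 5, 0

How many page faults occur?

3 -> miss, frames {3}
0 -> miss, frames {3,0}
1 -> miss, evict 3, frames {0,1}
0 -> hit
3 -> miss, evict 0, frames {1,3}
9 -> miss, evict 1, frames {3,9}
0 -> miss, evict 3, frames {9,0}
9 -> hit
5 -> miss, evict 9, frames {0,5}
1 -> miss, evict 0, frames {5,1}
9 -> miss, evict 5, frames {1,9}
1 -> hit
9 -> hit
1 -> hit
3 -> miss, evict 1, frames {9,3}
1 -> miss, evict 9, frames {3,1}
5 -> miss, evict 3, frames {1,5}
0 -> miss, evict 1, frames {5,0}
Page faults: 13.

13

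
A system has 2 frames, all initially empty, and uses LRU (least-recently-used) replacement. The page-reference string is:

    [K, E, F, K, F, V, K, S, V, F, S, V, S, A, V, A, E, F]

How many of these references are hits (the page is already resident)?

3

K -> fault, frames (K)
E -> fault, frames (K E)
F -> fault, evict K, frames (E F)
K -> fault, evict E, frames (F K)
F -> hit
V -> fault, evict K, frames (F V)
K -> fault, evict F, frames (V K)
S -> fault, evict V, frames (K S)
V -> fault, evict K, frames (S V)
F -> fault, evict S, frames (V F)
S -> fault, evict V, frames (F S)
V -> fault, evict F, frames (S V)
S -> hit
A -> fault, evict V, frames (S A)
V -> fault, evict S, frames (A V)
A -> hit
E -> fault, evict V, frames (A E)
F -> fault, evict A, frames (E F)
Hits: 3.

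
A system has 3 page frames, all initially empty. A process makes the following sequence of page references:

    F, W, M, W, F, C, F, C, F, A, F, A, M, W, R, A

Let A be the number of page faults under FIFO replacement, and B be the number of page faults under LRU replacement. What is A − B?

1

Under FIFO: F F F . . F F . . F . . F F F F → 10 faults.
Under LRU: F F F . . F . . . F . . F F F F → 9 faults.
A − B = 10 − 9 = 1.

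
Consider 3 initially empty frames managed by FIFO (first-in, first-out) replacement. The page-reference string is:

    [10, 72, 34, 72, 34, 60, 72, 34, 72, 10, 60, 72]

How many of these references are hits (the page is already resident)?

6

10 -> miss, frames {10}
72 -> miss, frames {10,72}
34 -> miss, frames {10,72,34}
72 -> hit
34 -> hit
60 -> miss, evict 10, frames {72,34,60}
72 -> hit
34 -> hit
72 -> hit
10 -> miss, evict 72, frames {34,60,10}
60 -> hit
72 -> miss, evict 34, frames {60,10,72}
Hits: 6.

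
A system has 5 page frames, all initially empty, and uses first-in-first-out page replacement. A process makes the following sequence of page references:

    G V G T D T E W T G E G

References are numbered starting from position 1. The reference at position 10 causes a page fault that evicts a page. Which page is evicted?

V

pos 1: G: miss, frames (G)
pos 2: V: miss, frames (G V)
pos 3: G: hit
pos 4: T: miss, frames (G V T)
pos 5: D: miss, frames (G V T D)
pos 6: T: hit
pos 7: E: miss, frames (G V T D E)
pos 8: W: miss, evict G, frames (V T D E W)
pos 9: T: hit
pos 10: G: miss, evict V, frames (T D E W G)
At position 10, page V is evicted.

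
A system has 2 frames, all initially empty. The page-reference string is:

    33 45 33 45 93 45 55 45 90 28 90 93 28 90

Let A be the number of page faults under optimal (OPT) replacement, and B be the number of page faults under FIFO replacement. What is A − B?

-1

Under OPT: F F . . F . F . F F . F . F → 8 faults.
Under FIFO: F F . . F . F F F F . F . F → 9 faults.
A − B = 8 − 9 = -1.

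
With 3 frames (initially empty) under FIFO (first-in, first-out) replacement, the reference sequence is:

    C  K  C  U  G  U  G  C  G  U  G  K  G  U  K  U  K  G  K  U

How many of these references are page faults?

8

C → fault, frames (C)
K → fault, frames (C K)
C → hit
U → fault, frames (C K U)
G → fault, evict C, frames (K U G)
U → hit
G → hit
C → fault, evict K, frames (U G C)
G → hit
U → hit
G → hit
K → fault, evict U, frames (G C K)
G → hit
U → fault, evict G, frames (C K U)
K → hit
U → hit
K → hit
G → fault, evict C, frames (K U G)
K → hit
U → hit
Page faults: 8.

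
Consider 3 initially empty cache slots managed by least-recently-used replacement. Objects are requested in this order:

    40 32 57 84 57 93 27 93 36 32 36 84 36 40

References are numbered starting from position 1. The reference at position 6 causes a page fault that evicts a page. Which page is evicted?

32

pos 1: 40 → miss, frames [40]
pos 2: 32 → miss, frames [40, 32]
pos 3: 57 → miss, frames [40, 32, 57]
pos 4: 84 → miss, evict 40, frames [32, 57, 84]
pos 5: 57 → hit
pos 6: 93 → miss, evict 32, frames [84, 57, 93]
At position 6, page 32 is evicted.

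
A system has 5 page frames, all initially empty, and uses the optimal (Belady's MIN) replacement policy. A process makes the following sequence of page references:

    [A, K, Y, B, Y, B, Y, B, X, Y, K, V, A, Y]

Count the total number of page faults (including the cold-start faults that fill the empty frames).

6

A: miss, frames {A}
K: miss, frames {A,K}
Y: miss, frames {A,K,Y}
B: miss, frames {A,K,Y,B}
Y: hit
B: hit
Y: hit
B: hit
X: miss, frames {A,K,Y,B,X}
Y: hit
K: hit
V: miss, evict X, frames {A,K,Y,B,V}
A: hit
Y: hit
Page faults: 6.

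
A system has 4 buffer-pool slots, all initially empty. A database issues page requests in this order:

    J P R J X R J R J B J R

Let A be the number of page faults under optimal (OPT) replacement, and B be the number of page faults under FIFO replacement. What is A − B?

Under OPT: F F F . F . . . . F . . → 5 faults.
Under FIFO: F F F . F . . . . F F . → 6 faults.
A − B = 5 − 6 = -1.

-1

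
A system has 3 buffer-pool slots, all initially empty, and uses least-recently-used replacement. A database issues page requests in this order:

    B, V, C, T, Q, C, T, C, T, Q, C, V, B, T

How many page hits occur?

B -> miss, frames {B}
V -> miss, frames {B,V}
C -> miss, frames {B,V,C}
T -> miss, evict B, frames {V,C,T}
Q -> miss, evict V, frames {C,T,Q}
C -> hit
T -> hit
C -> hit
T -> hit
Q -> hit
C -> hit
V -> miss, evict T, frames {Q,C,V}
B -> miss, evict Q, frames {C,V,B}
T -> miss, evict C, frames {V,B,T}
Hits: 6.

6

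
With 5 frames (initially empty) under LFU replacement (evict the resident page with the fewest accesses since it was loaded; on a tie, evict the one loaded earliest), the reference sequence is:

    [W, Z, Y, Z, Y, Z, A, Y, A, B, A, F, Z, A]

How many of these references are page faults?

6

W → miss, frames (W)
Z → miss, frames (W Z)
Y → miss, frames (W Z Y)
Z → hit
Y → hit
Z → hit
A → miss, frames (W Z Y A)
Y → hit
A → hit
B → miss, frames (W Z Y A B)
A → hit
F → miss, evict W, frames (Z Y A B F)
Z → hit
A → hit
Page faults: 6.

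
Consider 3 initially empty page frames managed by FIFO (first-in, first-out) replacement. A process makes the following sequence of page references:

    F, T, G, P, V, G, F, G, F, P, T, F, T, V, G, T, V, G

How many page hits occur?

F → miss, frames {F}
T → miss, frames {F,T}
G → miss, frames {F,T,G}
P → miss, evict F, frames {T,G,P}
V → miss, evict T, frames {G,P,V}
G → hit
F → miss, evict G, frames {P,V,F}
G → miss, evict P, frames {V,F,G}
F → hit
P → miss, evict V, frames {F,G,P}
T → miss, evict F, frames {G,P,T}
F → miss, evict G, frames {P,T,F}
T → hit
V → miss, evict P, frames {T,F,V}
G → miss, evict T, frames {F,V,G}
T → miss, evict F, frames {V,G,T}
V → hit
G → hit
Hits: 5.

5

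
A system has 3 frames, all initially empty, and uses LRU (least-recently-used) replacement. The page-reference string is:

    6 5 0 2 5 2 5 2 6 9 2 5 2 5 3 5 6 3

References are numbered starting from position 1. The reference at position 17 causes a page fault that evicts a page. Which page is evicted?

pos 1: 6: miss, frames [6]
pos 2: 5: miss, frames [6, 5]
pos 3: 0: miss, frames [6, 5, 0]
pos 4: 2: miss, evict 6, frames [5, 0, 2]
pos 5: 5: hit
pos 6: 2: hit
pos 7: 5: hit
pos 8: 2: hit
pos 9: 6: miss, evict 0, frames [5, 2, 6]
pos 10: 9: miss, evict 5, frames [2, 6, 9]
pos 11: 2: hit
pos 12: 5: miss, evict 6, frames [9, 2, 5]
pos 13: 2: hit
pos 14: 5: hit
pos 15: 3: miss, evict 9, frames [2, 5, 3]
pos 16: 5: hit
pos 17: 6: miss, evict 2, frames [3, 5, 6]
At position 17, page 2 is evicted.

2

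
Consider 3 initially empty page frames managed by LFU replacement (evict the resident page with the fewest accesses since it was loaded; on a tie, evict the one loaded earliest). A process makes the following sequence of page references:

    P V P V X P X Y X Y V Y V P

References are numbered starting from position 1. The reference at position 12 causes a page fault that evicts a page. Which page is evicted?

pos 1: P -> fault, frames [P]
pos 2: V -> fault, frames [P, V]
pos 3: P -> hit
pos 4: V -> hit
pos 5: X -> fault, frames [P, V, X]
pos 6: P -> hit
pos 7: X -> hit
pos 8: Y -> fault, evict V, frames [P, X, Y]
pos 9: X -> hit
pos 10: Y -> hit
pos 11: V -> fault, evict Y, frames [P, X, V]
pos 12: Y -> fault, evict V, frames [P, X, Y]
At position 12, page V is evicted.

V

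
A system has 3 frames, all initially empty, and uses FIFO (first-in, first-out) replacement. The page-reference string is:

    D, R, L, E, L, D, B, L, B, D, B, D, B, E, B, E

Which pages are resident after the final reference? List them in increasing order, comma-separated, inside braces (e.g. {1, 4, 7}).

D → fault, frames [D]
R → fault, frames [D, R]
L → fault, frames [D, R, L]
E → fault, evict D, frames [R, L, E]
L → hit
D → fault, evict R, frames [L, E, D]
B → fault, evict L, frames [E, D, B]
L → fault, evict E, frames [D, B, L]
B → hit
D → hit
B → hit
D → hit
B → hit
E → fault, evict D, frames [B, L, E]
B → hit
E → hit

{B, E, L}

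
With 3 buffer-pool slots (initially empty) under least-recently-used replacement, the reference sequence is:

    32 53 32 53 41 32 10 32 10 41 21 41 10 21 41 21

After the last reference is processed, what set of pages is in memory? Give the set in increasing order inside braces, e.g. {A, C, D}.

32 -> fault, frames (32)
53 -> fault, frames (32 53)
32 -> hit
53 -> hit
41 -> fault, frames (32 53 41)
32 -> hit
10 -> fault, evict 53, frames (41 32 10)
32 -> hit
10 -> hit
41 -> hit
21 -> fault, evict 32, frames (10 41 21)
41 -> hit
10 -> hit
21 -> hit
41 -> hit
21 -> hit

{10, 21, 41}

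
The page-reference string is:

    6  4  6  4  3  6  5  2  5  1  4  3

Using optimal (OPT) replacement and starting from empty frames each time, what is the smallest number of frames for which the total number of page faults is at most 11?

f=1: 12 faults
f=2: 8 faults
f=3: 7 faults
f=4: 6 faults
f=5: 6 faults
f=6: 6 faults
Smallest f with faults ≤ 11 is 2.

2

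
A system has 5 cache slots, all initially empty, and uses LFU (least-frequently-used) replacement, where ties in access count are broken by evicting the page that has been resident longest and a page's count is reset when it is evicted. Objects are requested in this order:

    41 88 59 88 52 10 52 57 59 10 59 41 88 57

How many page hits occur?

6

41: miss, frames (41)
88: miss, frames (41 88)
59: miss, frames (41 88 59)
88: hit
52: miss, frames (41 88 59 52)
10: miss, frames (41 88 59 52 10)
52: hit
57: miss, evict 41, frames (88 59 52 10 57)
59: hit
10: hit
59: hit
41: miss, evict 57, frames (88 59 52 10 41)
88: hit
57: miss, evict 41, frames (88 59 52 10 57)
Hits: 6.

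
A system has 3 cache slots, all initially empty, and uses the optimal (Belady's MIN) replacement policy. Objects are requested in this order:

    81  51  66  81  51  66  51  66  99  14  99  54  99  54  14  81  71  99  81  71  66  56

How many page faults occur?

81 -> miss, frames {81}
51 -> miss, frames {81,51}
66 -> miss, frames {81,51,66}
81 -> hit
51 -> hit
66 -> hit
51 -> hit
66 -> hit
99 -> miss, evict 51, frames {81,66,99}
14 -> miss, evict 66, frames {81,99,14}
99 -> hit
54 -> miss, evict 81, frames {99,14,54}
99 -> hit
54 -> hit
14 -> hit
81 -> miss, evict 54, frames {99,14,81}
71 -> miss, evict 14, frames {99,81,71}
99 -> hit
81 -> hit
71 -> hit
66 -> miss, evict 71, frames {99,81,66}
56 -> miss, evict 66, frames {99,81,56}
Page faults: 10.

10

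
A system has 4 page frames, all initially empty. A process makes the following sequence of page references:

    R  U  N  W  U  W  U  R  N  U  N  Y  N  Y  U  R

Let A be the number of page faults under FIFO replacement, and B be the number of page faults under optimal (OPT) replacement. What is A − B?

Under FIFO: F F F F . . . . . . . F . . . F → 6 faults.
Under OPT: F F F F . . . . . . . F . . . . → 5 faults.
A − B = 6 − 5 = 1.

1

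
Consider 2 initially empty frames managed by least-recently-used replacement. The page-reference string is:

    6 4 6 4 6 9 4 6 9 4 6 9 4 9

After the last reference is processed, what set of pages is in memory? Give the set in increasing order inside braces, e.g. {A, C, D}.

{4, 9}

6 -> fault, frames {6}
4 -> fault, frames {6,4}
6 -> hit
4 -> hit
6 -> hit
9 -> fault, evict 4, frames {6,9}
4 -> fault, evict 6, frames {9,4}
6 -> fault, evict 9, frames {4,6}
9 -> fault, evict 4, frames {6,9}
4 -> fault, evict 6, frames {9,4}
6 -> fault, evict 9, frames {4,6}
9 -> fault, evict 4, frames {6,9}
4 -> fault, evict 6, frames {9,4}
9 -> hit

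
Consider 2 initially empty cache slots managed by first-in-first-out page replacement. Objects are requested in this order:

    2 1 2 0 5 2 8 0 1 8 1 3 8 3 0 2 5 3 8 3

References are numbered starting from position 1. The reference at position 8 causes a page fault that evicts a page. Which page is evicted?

pos 1: 2: miss, frames [2]
pos 2: 1: miss, frames [2, 1]
pos 3: 2: hit
pos 4: 0: miss, evict 2, frames [1, 0]
pos 5: 5: miss, evict 1, frames [0, 5]
pos 6: 2: miss, evict 0, frames [5, 2]
pos 7: 8: miss, evict 5, frames [2, 8]
pos 8: 0: miss, evict 2, frames [8, 0]
At position 8, page 2 is evicted.

2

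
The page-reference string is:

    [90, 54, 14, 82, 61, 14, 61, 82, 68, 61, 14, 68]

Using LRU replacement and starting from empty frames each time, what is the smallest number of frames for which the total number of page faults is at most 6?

f=1: 12 faults
f=2: 11 faults
f=3: 7 faults
f=4: 6 faults
f=5: 6 faults
f=6: 6 faults
Smallest f with faults ≤ 6 is 4.

4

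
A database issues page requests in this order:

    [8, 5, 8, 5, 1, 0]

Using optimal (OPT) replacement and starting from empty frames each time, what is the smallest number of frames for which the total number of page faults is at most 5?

f=1: 6 faults
f=2: 4 faults
f=3: 4 faults
f=4: 4 faults
Smallest f with faults ≤ 5 is 2.

2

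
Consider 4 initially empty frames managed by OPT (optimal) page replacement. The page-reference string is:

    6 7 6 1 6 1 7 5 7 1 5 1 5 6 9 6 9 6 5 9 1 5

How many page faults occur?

5

6 → fault, frames [6]
7 → fault, frames [6, 7]
6 → hit
1 → fault, frames [6, 7, 1]
6 → hit
1 → hit
7 → hit
5 → fault, frames [6, 7, 1, 5]
7 → hit
1 → hit
5 → hit
1 → hit
5 → hit
6 → hit
9 → fault, evict 7, frames [6, 1, 5, 9]
6 → hit
9 → hit
6 → hit
5 → hit
9 → hit
1 → hit
5 → hit
Page faults: 5.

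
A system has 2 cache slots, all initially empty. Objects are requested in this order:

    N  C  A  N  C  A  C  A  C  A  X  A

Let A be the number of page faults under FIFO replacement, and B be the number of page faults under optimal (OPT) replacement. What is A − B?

Under FIFO: F F F F F F . . . . F . → 7 faults.
Under OPT: F F F . F . . . . . F . → 5 faults.
A − B = 7 − 5 = 2.

2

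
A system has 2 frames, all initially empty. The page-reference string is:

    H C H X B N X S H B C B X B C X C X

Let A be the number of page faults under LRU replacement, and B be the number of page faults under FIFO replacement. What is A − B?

-1

Under LRU: F F . F F F F F F F F . F . F F . . → 13 faults.
Under FIFO: F F . F F F F F F F F . F F F F . . → 14 faults.
A − B = 13 − 14 = -1.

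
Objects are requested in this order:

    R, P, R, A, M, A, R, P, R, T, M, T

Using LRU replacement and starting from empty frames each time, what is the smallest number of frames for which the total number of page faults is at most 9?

f=1: 12 faults
f=2: 8 faults
f=3: 7 faults
f=4: 6 faults
f=5: 5 faults
Smallest f with faults ≤ 9 is 2.

2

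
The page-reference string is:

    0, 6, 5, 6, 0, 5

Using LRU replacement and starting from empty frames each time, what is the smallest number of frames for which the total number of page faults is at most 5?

f=1: 6 faults
f=2: 5 faults
f=3: 3 faults
Smallest f with faults ≤ 5 is 2.

2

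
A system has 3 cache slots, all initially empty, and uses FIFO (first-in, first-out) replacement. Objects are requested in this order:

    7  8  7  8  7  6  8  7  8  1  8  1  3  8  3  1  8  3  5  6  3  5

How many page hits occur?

7: miss, frames {7}
8: miss, frames {7,8}
7: hit
8: hit
7: hit
6: miss, frames {7,8,6}
8: hit
7: hit
8: hit
1: miss, evict 7, frames {8,6,1}
8: hit
1: hit
3: miss, evict 8, frames {6,1,3}
8: miss, evict 6, frames {1,3,8}
3: hit
1: hit
8: hit
3: hit
5: miss, evict 1, frames {3,8,5}
6: miss, evict 3, frames {8,5,6}
3: miss, evict 8, frames {5,6,3}
5: hit
Hits: 13.

13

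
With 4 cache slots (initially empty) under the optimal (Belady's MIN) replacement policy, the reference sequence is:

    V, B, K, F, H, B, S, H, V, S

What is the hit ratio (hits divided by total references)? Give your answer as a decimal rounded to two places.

0.40

V: fault, frames (V)
B: fault, frames (V B)
K: fault, frames (V B K)
F: fault, frames (V B K F)
H: fault, evict F, frames (V B K H)
B: hit
S: fault, evict K, frames (V B H S)
H: hit
V: hit
S: hit
Hits: 4 of 10 references → 4/10 = 0.4000.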